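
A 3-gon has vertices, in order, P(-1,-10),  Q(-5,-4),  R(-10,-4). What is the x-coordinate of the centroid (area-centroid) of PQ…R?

-16/3

Apply the shoelace (surveyor's) formula. First the cross-terms c_i = x_i·y_{i+1} − x_{i+1}·y_i:
  -46, -20, 96  ⇒  2A = 30, A = 15.
Then Σ (x_i + x_{i+1})·c_i = -480, so x̄ = -480 / (6·15) = -16/3.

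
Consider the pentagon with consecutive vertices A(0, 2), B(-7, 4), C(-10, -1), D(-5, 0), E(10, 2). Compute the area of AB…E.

Σ = (14) + (47) + (-5) + (-10) + (20) = 66
Area = |Σ|/2 = 33.

33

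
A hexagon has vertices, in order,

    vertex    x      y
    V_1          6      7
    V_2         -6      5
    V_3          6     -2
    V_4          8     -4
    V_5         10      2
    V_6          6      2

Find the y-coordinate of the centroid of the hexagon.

262/105

Apply the shoelace formula. First the cross-terms c_i = x_i·y_{i+1} − x_{i+1}·y_i:
  72, -18, -8, 56, 8, 30  ⇒  2A = 140, A = 70.
Then Σ (y_i + y_{i+1})·c_i = 1048, so ȳ = 1048 / (6·70) = 262/105.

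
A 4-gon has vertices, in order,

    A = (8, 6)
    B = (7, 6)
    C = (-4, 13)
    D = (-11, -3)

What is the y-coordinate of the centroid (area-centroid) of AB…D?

409/78

Apply the shoelace (surveyor's) formula. First the cross-terms c_i = x_i·y_{i+1} − x_{i+1}·y_i:
  6, 115, 155, -42  ⇒  2A = 234, A = 117.
Then Σ (y_i + y_{i+1})·c_i = 3681, so ȳ = 3681 / (6·117) = 409/78.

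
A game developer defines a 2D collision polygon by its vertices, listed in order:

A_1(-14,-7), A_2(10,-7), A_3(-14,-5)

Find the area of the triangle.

24

Apply Gauss's area formula: 2A = Σ (x_i·y_{i+1} − x_{i+1}·y_i), indices taken mod 3.
Σ = (168) + (-148) + (28) = 48
Area = |Σ|/2 = 24.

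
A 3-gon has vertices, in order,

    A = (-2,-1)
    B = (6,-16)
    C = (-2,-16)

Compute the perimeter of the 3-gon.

40

|AB| = √((8)² + (-15)²) = √289 = 17
|BC| = √((-8)² + (0)²) = √64 = 8
|CA| = √((0)² + (15)²) = √225 = 15
Perimeter = 17 + 8 + 15 = 40.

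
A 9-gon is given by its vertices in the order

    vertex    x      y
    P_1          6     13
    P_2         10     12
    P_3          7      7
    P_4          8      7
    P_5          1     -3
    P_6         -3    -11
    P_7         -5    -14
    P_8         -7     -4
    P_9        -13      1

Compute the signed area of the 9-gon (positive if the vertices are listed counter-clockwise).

-227.5

Σ = (-58) + (-14) + (-7) + (-31) + (-20) + (-13) + (-78) + (-59) + (-175) = -455
Signed area = Σ/2 = -227.5 (negative ⇒ clockwise traversal).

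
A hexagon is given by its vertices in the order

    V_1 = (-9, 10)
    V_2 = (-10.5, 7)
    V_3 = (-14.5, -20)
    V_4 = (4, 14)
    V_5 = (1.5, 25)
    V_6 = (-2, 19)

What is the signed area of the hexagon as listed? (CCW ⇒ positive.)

Σ = (42) + (311.5) + (-123) + (79) + (78.5) + (151) = 539
Signed area = Σ/2 = 269.5 (positive ⇒ counter-clockwise traversal).

269.5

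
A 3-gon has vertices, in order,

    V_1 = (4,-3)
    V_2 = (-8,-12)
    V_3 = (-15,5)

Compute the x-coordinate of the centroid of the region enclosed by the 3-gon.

-19/3

Apply the shoelace formula. First the cross-terms c_i = x_i·y_{i+1} − x_{i+1}·y_i:
  -72, -220, 25  ⇒  2A = -267, A = -133.5.
Then Σ (x_i + x_{i+1})·c_i = 5073, so x̄ = 5073 / (6·(-133.5)) = -19/3.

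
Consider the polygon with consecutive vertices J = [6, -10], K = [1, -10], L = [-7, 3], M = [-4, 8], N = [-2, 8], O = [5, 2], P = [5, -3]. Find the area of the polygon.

Σ = (-50) + (-67) + (-44) + (-16) + (-44) + (-25) + (-32) = -278
Area = |Σ|/2 = 139.

139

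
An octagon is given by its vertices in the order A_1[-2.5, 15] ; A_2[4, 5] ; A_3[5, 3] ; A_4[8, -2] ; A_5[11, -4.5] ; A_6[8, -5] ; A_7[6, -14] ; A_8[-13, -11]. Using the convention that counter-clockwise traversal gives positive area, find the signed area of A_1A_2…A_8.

-352.5

Cross-terms: -72.5, -13, -34, -14, -19, -82, -248, -222.5  ⇒  Σ = -705
Signed area = Σ/2 = -352.5 (negative ⇒ clockwise traversal).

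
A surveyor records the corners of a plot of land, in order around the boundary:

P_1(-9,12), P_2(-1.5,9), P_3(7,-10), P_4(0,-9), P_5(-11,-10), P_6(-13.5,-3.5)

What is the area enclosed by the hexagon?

281.5

Apply the shoelace formula: 2A = Σ (x_i·y_{i+1} − x_{i+1}·y_i), indices taken mod 6.
Σ = (-63) + (-48) + (-63) + (-99) + (-96.5) + (-193.5) = -563
Area = |Σ|/2 = 281.5.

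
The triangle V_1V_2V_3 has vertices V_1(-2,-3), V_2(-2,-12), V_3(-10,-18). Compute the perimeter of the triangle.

|V_1V_2| = √((0)² + (-9)²) = √81 = 9
|V_2V_3| = √((-8)² + (-6)²) = √100 = 10
|V_3V_1| = √((8)² + (15)²) = √289 = 17
Perimeter = 9 + 10 + 17 = 36.

36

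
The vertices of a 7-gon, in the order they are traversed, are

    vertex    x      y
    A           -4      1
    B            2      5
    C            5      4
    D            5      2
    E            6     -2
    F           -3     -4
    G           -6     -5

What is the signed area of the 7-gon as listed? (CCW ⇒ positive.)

-68

Apply Gauss's area formula: 2A = Σ (x_i·y_{i+1} − x_{i+1}·y_i), indices taken mod 7.
Σ = (-22) + (-17) + (-10) + (-22) + (-30) + (-9) + (-26) = -136
Signed area = Σ/2 = -68 (negative ⇒ clockwise traversal).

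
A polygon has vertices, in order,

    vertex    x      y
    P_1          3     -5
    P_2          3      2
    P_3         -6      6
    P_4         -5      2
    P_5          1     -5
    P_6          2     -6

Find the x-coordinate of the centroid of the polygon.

Apply the shoelace (surveyor's) formula. First the cross-terms c_i = x_i·y_{i+1} − x_{i+1}·y_i:
  21, 30, 18, 23, 4, 8  ⇒  2A = 104, A = 52.
Then Σ (x_i + x_{i+1})·c_i = -202, so x̄ = -202 / (6·52) = -101/156.

-101/156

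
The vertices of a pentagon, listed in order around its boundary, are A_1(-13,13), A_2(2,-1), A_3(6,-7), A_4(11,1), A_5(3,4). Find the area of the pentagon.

Apply the shoelace formula: 2A = Σ (x_i·y_{i+1} − x_{i+1}·y_i), indices taken mod 5.
Σ = (-13) + (-8) + (83) + (41) + (91) = 194
Area = |Σ|/2 = 97.

97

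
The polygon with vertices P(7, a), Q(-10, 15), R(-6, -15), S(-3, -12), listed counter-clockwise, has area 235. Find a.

The doubled signed area Σ (x_i y_{i+1} − x_{i+1} y_i) is linear in a.
With a=0 it equals 456; the coefficient of a is 7 (from the two edges through P).
So 7·a + 456 = 2·235 = 470 ⇒ a = 2.

2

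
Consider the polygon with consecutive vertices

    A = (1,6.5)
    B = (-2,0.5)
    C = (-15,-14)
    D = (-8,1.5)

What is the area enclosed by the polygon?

69.5

Apply the shoelace formula: 2A = Σ (x_i·y_{i+1} − x_{i+1}·y_i), indices taken mod 4.
Σ = (13.5) + (35.5) + (-134.5) + (-53.5) = -139
Area = |Σ|/2 = 69.5.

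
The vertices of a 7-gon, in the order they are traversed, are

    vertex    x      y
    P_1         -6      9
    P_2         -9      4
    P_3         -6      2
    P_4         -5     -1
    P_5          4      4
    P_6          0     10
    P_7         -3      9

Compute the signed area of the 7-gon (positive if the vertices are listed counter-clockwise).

80

Apply the shoelace formula: 2A = Σ (x_i·y_{i+1} − x_{i+1}·y_i), indices taken mod 7.
Σ = (57) + (6) + (16) + (-16) + (40) + (30) + (27) = 160
Signed area = Σ/2 = 80 (positive ⇒ counter-clockwise traversal).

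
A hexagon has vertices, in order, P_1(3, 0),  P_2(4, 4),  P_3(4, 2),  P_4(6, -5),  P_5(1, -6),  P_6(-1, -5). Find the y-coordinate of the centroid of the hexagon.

Apply the shoelace (surveyor's) formula. First the cross-terms c_i = x_i·y_{i+1} − x_{i+1}·y_i:
  12, -8, -32, -31, -11, 15  ⇒  2A = -55, A = -27.5.
Then Σ (y_i + y_{i+1})·c_i = 483, so ȳ = 483 / (6·(-27.5)) = -161/55.

-161/55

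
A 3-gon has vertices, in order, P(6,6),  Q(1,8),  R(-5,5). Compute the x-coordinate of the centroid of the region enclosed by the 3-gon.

2/3

Apply the surveyor's formula. First the cross-terms c_i = x_i·y_{i+1} − x_{i+1}·y_i:
  42, 45, -60  ⇒  2A = 27, A = 13.5.
Then Σ (x_i + x_{i+1})·c_i = 54, so x̄ = 54 / (6·13.5) = 2/3.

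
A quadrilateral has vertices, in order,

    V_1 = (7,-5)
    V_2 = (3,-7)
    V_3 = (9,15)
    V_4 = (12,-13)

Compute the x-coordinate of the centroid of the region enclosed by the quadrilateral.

Apply the shoelace (surveyor's) formula. First the cross-terms c_i = x_i·y_{i+1} − x_{i+1}·y_i:
  -34, 108, -297, 31  ⇒  2A = -192, A = -96.
Then Σ (x_i + x_{i+1})·c_i = -4692, so x̄ = -4692 / (6·(-96)) = 391/48.

391/48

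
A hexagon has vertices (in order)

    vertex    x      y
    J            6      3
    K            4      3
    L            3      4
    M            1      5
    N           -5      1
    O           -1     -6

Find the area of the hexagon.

57

Σ = (6) + (7) + (11) + (26) + (31) + (33) = 114
Area = |Σ|/2 = 57.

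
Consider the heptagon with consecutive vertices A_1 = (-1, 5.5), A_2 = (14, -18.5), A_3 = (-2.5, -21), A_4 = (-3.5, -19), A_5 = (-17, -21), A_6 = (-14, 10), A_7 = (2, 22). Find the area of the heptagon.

716.625

Apply the shoelace formula: 2A = Σ (x_i·y_{i+1} − x_{i+1}·y_i), indices taken mod 7.
A_1→A_2: (-1)(-18.5) − (14)(5.5) = -58.5
A_2→A_3: (14)(-21) − (-2.5)(-18.5) = -340.25
A_3→A_4: (-2.5)(-19) − (-3.5)(-21) = -26
A_4→A_5: (-3.5)(-21) − (-17)(-19) = -249.5
A_5→A_6: (-17)(10) − (-14)(-21) = -464
A_6→A_7: (-14)(22) − (2)(10) = -328
A_7→A_1: (2)(5.5) − (-1)(22) = 33
Σ = -1433.25
Area = |Σ|/2 = 716.625.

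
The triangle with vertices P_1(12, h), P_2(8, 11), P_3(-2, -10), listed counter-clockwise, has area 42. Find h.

Write out the shoelace sum; only the two edges meeting at P_1 involve h:
2·Area = [((-2)·h − 12·(-10)) + (12·11 − 8·h)] + -58
       = -10·h + 194 = 84
⇒ h = 11.

11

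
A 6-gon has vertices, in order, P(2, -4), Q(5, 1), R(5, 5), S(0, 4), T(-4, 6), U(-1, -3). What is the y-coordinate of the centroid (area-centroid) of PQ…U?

63/53

Apply Gauss's area formula. First the cross-terms c_i = x_i·y_{i+1} − x_{i+1}·y_i:
  22, 20, 20, 16, 18, 10  ⇒  2A = 106, A = 53.
Then Σ (y_i + y_{i+1})·c_i = 378, so ȳ = 378 / (6·53) = 63/53.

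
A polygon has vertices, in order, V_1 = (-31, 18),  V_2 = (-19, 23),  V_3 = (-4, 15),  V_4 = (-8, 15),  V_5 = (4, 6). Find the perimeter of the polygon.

86

|V_1V_2| = √((12)² + (5)²) = √169 = 13
|V_2V_3| = √((15)² + (-8)²) = √289 = 17
|V_3V_4| = √((-4)² + (0)²) = √16 = 4
|V_4V_5| = √((12)² + (-9)²) = √225 = 15
|V_5V_1| = √((-35)² + (12)²) = √1369 = 37
Perimeter = 13 + 17 + 4 + 15 + 37 = 86.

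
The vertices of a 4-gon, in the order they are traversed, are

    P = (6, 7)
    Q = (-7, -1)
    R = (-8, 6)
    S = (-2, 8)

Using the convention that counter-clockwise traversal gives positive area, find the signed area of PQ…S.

Apply Gauss's area formula: 2A = Σ (x_i·y_{i+1} − x_{i+1}·y_i), indices taken mod 4.
P→Q: (6)(-1) − (-7)(7) = 43
Q→R: (-7)(6) − (-8)(-1) = -50
R→S: (-8)(8) − (-2)(6) = -52
S→P: (-2)(7) − (6)(8) = -62
Σ = -121
Signed area = Σ/2 = -60.5 (negative ⇒ clockwise traversal).

-60.5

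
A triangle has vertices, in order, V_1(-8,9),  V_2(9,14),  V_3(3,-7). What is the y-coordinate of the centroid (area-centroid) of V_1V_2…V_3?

Apply the surveyor's formula. First the cross-terms c_i = x_i·y_{i+1} − x_{i+1}·y_i:
  -193, -105, -29  ⇒  2A = -327, A = -163.5.
Then Σ (y_i + y_{i+1})·c_i = -5232, so ȳ = -5232 / (6·(-163.5)) = 16/3.

16/3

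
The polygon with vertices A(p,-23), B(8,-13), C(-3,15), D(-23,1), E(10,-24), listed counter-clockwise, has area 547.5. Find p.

16

Write out the shoelace sum; only the two edges meeting at A involve p:
2·Area = [(10·(-23) − p·(-24)) + (p·(-13) − 8·(-23))] + 965
       = 11·p + 919 = 1095
⇒ p = 16.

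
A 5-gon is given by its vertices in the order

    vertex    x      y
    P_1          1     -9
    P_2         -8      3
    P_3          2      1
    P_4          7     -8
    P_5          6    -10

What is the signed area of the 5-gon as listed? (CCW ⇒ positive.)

Apply Gauss's area formula: 2A = Σ (x_i·y_{i+1} − x_{i+1}·y_i), indices taken mod 5.
Cross-terms: -69, -14, -23, -22, -44  ⇒  Σ = -172
Signed area = Σ/2 = -86 (negative ⇒ clockwise traversal).

-86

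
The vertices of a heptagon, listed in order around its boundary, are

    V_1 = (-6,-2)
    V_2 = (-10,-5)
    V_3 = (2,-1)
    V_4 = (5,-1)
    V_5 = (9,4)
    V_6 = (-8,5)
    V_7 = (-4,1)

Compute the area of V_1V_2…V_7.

82.5

Apply the shoelace (surveyor's) formula: 2A = Σ (x_i·y_{i+1} − x_{i+1}·y_i), indices taken mod 7.
V_1→V_2: (-6)(-5) − (-10)(-2) = 10
V_2→V_3: (-10)(-1) − (2)(-5) = 20
V_3→V_4: (2)(-1) − (5)(-1) = 3
V_4→V_5: (5)(4) − (9)(-1) = 29
V_5→V_6: (9)(5) − (-8)(4) = 77
V_6→V_7: (-8)(1) − (-4)(5) = 12
V_7→V_1: (-4)(-2) − (-6)(1) = 14
Σ = 165
Area = |Σ|/2 = 82.5.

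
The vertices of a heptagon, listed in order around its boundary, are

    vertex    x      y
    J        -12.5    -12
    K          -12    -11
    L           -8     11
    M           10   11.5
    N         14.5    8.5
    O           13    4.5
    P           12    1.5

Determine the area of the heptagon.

Apply the surveyor's formula: 2A = Σ (x_i·y_{i+1} − x_{i+1}·y_i), indices taken mod 7.
Σ = (-6.5) + (-220) + (-202) + (-81.75) + (-45.25) + (-34.5) + (-125.25) = -715.25
Area = |Σ|/2 = 357.625.

357.625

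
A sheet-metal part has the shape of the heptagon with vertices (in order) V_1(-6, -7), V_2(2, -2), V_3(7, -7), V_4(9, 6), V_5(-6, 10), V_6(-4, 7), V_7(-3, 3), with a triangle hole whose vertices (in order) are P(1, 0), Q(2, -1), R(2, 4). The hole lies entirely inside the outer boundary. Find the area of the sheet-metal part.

Outer boundary:
Σ = (26) + (0) + (105) + (126) + (-2) + (9) + (39) = 303
Area = |Σ|/2 = 151.5.
Hole:
P→Q: (1)(-1) − (2)(0) = -1
Q→R: (2)(4) − (2)(-1) = 10
R→P: (2)(0) − (1)(4) = -4
Σ = 5
Area = |Σ|/2 = 2.5.
Net area = 151.5 − 2.5 = 149.

149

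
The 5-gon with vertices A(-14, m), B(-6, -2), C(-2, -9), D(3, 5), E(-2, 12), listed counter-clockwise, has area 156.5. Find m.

The doubled signed area Σ (x_i y_{i+1} − x_{i+1} y_i) is linear in m.
With m=0 it equals 309; the coefficient of m is 4 (from the two edges through A).
So 4·m + 309 = 2·156.5 = 313 ⇒ m = 1.

1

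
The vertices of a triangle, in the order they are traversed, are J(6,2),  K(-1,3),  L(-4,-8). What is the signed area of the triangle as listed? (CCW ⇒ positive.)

40

Σ = (20) + (20) + (40) = 80
Signed area = Σ/2 = 40 (positive ⇒ counter-clockwise traversal).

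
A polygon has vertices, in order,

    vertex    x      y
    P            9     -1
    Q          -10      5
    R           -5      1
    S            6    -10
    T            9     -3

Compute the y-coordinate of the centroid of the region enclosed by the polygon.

Apply the shoelace formula. First the cross-terms c_i = x_i·y_{i+1} − x_{i+1}·y_i:
  35, 15, 44, 72, 18  ⇒  2A = 184, A = 92.
Then Σ (y_i + y_{i+1})·c_i = -1174, so ȳ = -1174 / (6·92) = -587/276.

-587/276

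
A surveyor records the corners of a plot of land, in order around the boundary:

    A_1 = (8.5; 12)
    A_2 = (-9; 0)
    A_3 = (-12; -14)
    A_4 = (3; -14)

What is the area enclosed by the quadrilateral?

Cross-terms: 108, 126, 210, 155  ⇒  Σ = 599
Area = |Σ|/2 = 299.5.

299.5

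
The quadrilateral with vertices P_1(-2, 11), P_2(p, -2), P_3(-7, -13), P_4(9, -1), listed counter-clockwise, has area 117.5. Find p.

Write out the shoelace sum; only the two edges meeting at P_2 involve p:
2·Area = [((-2)·(-2) − p·11) + (p·(-13) − (-7)·(-2))] + 221
       = -24·p + 211 = 235
⇒ p = -1.

-1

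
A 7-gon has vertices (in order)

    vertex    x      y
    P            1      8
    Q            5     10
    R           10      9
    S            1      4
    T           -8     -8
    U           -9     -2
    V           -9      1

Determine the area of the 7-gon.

93

Apply the surveyor's formula: 2A = Σ (x_i·y_{i+1} − x_{i+1}·y_i), indices taken mod 7.
Σ = (-30) + (-55) + (31) + (24) + (-56) + (-27) + (-73) = -186
Area = |Σ|/2 = 93.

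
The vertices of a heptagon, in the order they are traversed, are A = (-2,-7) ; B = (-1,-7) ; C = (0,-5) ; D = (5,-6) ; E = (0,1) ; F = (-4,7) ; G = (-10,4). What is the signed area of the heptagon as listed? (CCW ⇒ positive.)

89

Σ = (7) + (5) + (25) + (5) + (4) + (54) + (78) = 178
Signed area = Σ/2 = 89 (positive ⇒ counter-clockwise traversal).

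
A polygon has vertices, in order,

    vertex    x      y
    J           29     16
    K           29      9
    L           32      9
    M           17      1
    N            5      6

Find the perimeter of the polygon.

|JK| = √((0)² + (-7)²) = √49 = 7
|KL| = √((3)² + (0)²) = √9 = 3
|LM| = √((-15)² + (-8)²) = √289 = 17
|MN| = √((-12)² + (5)²) = √169 = 13
|NJ| = √((24)² + (10)²) = √676 = 26
Perimeter = 7 + 3 + 17 + 13 + 26 = 66.

66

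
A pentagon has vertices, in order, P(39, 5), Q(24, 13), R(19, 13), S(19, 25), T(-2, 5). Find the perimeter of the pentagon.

104

|PQ| = √((-15)² + (8)²) = √289 = 17
|QR| = √((-5)² + (0)²) = √25 = 5
|RS| = √((0)² + (12)²) = √144 = 12
|ST| = √((-21)² + (-20)²) = √841 = 29
|TP| = √((41)² + (0)²) = √1681 = 41
Perimeter = 17 + 5 + 12 + 29 + 41 = 104.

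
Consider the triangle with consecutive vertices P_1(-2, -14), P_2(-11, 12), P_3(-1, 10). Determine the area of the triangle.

121

Σ = (-178) + (-98) + (34) = -242
Area = |Σ|/2 = 121.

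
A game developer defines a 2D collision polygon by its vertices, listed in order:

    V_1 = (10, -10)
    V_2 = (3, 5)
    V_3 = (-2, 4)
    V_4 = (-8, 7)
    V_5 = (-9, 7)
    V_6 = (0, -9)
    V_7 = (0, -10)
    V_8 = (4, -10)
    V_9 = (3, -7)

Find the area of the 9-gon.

145

V_1→V_2: (10)(5) − (3)(-10) = 80
V_2→V_3: (3)(4) − (-2)(5) = 22
V_3→V_4: (-2)(7) − (-8)(4) = 18
V_4→V_5: (-8)(7) − (-9)(7) = 7
V_5→V_6: (-9)(-9) − (0)(7) = 81
V_6→V_7: (0)(-10) − (0)(-9) = 0
V_7→V_8: (0)(-10) − (4)(-10) = 40
V_8→V_9: (4)(-7) − (3)(-10) = 2
V_9→V_1: (3)(-10) − (10)(-7) = 40
Σ = 290
Area = |Σ|/2 = 145.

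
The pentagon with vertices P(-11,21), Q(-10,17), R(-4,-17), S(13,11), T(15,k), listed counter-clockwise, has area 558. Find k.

Write out the shoelace sum; only the two edges meeting at T involve k:
2·Area = [(13·k − 15·11) + (15·21 − (-11)·k)] + 438
       = 24·k + 588 = 1116
⇒ k = 22.

22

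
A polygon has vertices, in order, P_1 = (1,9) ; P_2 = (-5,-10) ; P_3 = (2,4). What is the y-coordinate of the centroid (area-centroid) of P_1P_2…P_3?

Apply the shoelace (surveyor's) formula. First the cross-terms c_i = x_i·y_{i+1} − x_{i+1}·y_i:
  35, 0, 14  ⇒  2A = 49, A = 24.5.
Then Σ (y_i + y_{i+1})·c_i = 147, so ȳ = 147 / (6·24.5) = 1.

1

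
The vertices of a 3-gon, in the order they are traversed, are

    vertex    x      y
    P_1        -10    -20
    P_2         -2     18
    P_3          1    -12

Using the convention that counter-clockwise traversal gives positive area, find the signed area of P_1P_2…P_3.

-177

Apply the shoelace (surveyor's) formula: 2A = Σ (x_i·y_{i+1} − x_{i+1}·y_i), indices taken mod 3.
Σ = (-220) + (6) + (-140) = -354
Signed area = Σ/2 = -177 (negative ⇒ clockwise traversal).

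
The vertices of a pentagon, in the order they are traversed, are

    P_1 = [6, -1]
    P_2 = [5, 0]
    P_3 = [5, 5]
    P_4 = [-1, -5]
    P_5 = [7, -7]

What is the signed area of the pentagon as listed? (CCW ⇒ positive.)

43.5

Apply the shoelace (surveyor's) formula: 2A = Σ (x_i·y_{i+1} − x_{i+1}·y_i), indices taken mod 5.
P_1→P_2: (6)(0) − (5)(-1) = 5
P_2→P_3: (5)(5) − (5)(0) = 25
P_3→P_4: (5)(-5) − (-1)(5) = -20
P_4→P_5: (-1)(-7) − (7)(-5) = 42
P_5→P_1: (7)(-1) − (6)(-7) = 35
Σ = 87
Signed area = Σ/2 = 43.5 (positive ⇒ counter-clockwise traversal).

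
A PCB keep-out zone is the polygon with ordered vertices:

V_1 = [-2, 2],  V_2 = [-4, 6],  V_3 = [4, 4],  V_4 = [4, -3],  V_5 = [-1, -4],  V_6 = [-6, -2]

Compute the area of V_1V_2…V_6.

64.5

Σ = (-4) + (-40) + (-28) + (-19) + (-22) + (-16) = -129
Area = |Σ|/2 = 64.5.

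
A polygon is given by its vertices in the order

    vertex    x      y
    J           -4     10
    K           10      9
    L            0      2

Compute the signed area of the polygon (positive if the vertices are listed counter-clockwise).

-54

J→K: (-4)(9) − (10)(10) = -136
K→L: (10)(2) − (0)(9) = 20
L→J: (0)(10) − (-4)(2) = 8
Σ = -108
Signed area = Σ/2 = -54 (negative ⇒ clockwise traversal).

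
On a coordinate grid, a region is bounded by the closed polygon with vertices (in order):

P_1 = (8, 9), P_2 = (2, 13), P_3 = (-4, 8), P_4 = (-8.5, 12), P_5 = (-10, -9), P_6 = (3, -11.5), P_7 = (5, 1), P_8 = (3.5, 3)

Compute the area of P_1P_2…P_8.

Σ = (86) + (68) + (20) + (196.5) + (142) + (60.5) + (11.5) + (7.5) = 592
Area = |Σ|/2 = 296.

296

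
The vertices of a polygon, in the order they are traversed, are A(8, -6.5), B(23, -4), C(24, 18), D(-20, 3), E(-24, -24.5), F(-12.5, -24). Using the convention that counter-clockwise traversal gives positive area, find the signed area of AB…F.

1082.25

Apply Gauss's area formula: 2A = Σ (x_i·y_{i+1} − x_{i+1}·y_i), indices taken mod 6.
Σ = (117.5) + (510) + (432) + (562) + (269.75) + (273.25) = 2164.5
Signed area = Σ/2 = 1082.25 (positive ⇒ counter-clockwise traversal).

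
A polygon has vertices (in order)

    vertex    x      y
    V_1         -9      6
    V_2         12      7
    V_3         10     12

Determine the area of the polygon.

Cross-terms: -135, 74, 168  ⇒  Σ = 107
Area = |Σ|/2 = 53.5.

53.5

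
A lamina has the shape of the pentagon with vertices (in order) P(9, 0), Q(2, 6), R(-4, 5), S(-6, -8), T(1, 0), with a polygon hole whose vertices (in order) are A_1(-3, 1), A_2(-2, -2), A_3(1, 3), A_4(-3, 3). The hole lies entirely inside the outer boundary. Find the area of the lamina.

68

Outer boundary:
Apply the surveyor's formula: 2A = Σ (x_i·y_{i+1} − x_{i+1}·y_i), indices taken mod 5.
P→Q: (9)(6) − (2)(0) = 54
Q→R: (2)(5) − (-4)(6) = 34
R→S: (-4)(-8) − (-6)(5) = 62
S→T: (-6)(0) − (1)(-8) = 8
T→P: (1)(0) − (9)(0) = 0
Σ = 158
Area = |Σ|/2 = 79.
Hole:
Apply the surveyor's formula: 2A = Σ (x_i·y_{i+1} − x_{i+1}·y_i), indices taken mod 4.
Σ = (8) + (-4) + (12) + (6) = 22
Area = |Σ|/2 = 11.
Net area = 79 − 11 = 68.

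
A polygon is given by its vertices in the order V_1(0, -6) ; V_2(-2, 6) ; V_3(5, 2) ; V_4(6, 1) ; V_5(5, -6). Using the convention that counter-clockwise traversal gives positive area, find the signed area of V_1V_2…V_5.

-62

Cross-terms: -12, -34, -7, -41, -30  ⇒  Σ = -124
Signed area = Σ/2 = -62 (negative ⇒ clockwise traversal).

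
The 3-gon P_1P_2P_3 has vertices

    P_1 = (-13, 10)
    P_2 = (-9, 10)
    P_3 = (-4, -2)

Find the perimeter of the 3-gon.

|P_1P_2| = √((4)² + (0)²) = √16 = 4
|P_2P_3| = √((5)² + (-12)²) = √169 = 13
|P_3P_1| = √((-9)² + (12)²) = √225 = 15
Perimeter = 4 + 13 + 15 = 32.

32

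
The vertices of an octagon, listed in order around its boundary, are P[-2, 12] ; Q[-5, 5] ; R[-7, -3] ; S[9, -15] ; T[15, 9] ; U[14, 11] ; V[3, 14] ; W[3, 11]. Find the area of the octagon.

394.5

Apply the shoelace (surveyor's) formula: 2A = Σ (x_i·y_{i+1} − x_{i+1}·y_i), indices taken mod 8.
Σ = (50) + (50) + (132) + (306) + (39) + (163) + (-9) + (58) = 789
Area = |Σ|/2 = 394.5.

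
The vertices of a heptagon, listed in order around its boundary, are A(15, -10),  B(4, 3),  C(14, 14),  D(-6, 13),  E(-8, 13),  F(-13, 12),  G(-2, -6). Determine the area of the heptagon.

A→B: (15)(3) − (4)(-10) = 85
B→C: (4)(14) − (14)(3) = 14
C→D: (14)(13) − (-6)(14) = 266
D→E: (-6)(13) − (-8)(13) = 26
E→F: (-8)(12) − (-13)(13) = 73
F→G: (-13)(-6) − (-2)(12) = 102
G→A: (-2)(-10) − (15)(-6) = 110
Σ = 676
Area = |Σ|/2 = 338.

338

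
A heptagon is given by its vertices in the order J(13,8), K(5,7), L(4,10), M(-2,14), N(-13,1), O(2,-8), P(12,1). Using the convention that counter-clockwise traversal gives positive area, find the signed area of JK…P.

Σ = (51) + (22) + (76) + (180) + (102) + (98) + (83) = 612
Signed area = Σ/2 = 306 (positive ⇒ counter-clockwise traversal).

306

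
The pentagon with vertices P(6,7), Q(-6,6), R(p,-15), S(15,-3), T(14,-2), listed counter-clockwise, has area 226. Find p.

7

The doubled signed area Σ (x_i y_{i+1} − x_{i+1} y_i) is linear in p.
With p=0 it equals 515; the coefficient of p is -9 (from the two edges through R).
So -9·p + 515 = 2·226 = 452 ⇒ p = 7.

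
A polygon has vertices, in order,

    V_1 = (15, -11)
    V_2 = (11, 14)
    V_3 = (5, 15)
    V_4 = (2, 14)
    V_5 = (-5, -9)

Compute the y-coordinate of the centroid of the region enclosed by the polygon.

Apply the surveyor's formula. First the cross-terms c_i = x_i·y_{i+1} − x_{i+1}·y_i:
  331, 95, 40, 52, 190  ⇒  2A = 708, A = 354.
Then Σ (y_i + y_{i+1})·c_i = 1368, so ȳ = 1368 / (6·354) = 38/59.

38/59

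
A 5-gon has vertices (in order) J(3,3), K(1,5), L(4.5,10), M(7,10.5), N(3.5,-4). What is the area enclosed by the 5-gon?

32.75

Apply the surveyor's formula: 2A = Σ (x_i·y_{i+1} − x_{i+1}·y_i), indices taken mod 5.
J→K: (3)(5) − (1)(3) = 12
K→L: (1)(10) − (4.5)(5) = -12.5
L→M: (4.5)(10.5) − (7)(10) = -22.75
M→N: (7)(-4) − (3.5)(10.5) = -64.75
N→J: (3.5)(3) − (3)(-4) = 22.5
Σ = -65.5
Area = |Σ|/2 = 32.75.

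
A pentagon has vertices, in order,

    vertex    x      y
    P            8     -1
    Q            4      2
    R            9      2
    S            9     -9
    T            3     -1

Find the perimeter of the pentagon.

36

|PQ| = √((-4)² + (3)²) = √25 = 5
|QR| = √((5)² + (0)²) = √25 = 5
|RS| = √((0)² + (-11)²) = √121 = 11
|ST| = √((-6)² + (8)²) = √100 = 10
|TP| = √((5)² + (0)²) = √25 = 5
Perimeter = 5 + 5 + 11 + 10 + 5 = 36.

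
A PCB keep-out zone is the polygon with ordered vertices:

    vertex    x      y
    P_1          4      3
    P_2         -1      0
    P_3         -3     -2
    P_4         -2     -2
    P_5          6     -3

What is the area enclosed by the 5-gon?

27.5

Σ = (3) + (2) + (2) + (18) + (30) = 55
Area = |Σ|/2 = 27.5.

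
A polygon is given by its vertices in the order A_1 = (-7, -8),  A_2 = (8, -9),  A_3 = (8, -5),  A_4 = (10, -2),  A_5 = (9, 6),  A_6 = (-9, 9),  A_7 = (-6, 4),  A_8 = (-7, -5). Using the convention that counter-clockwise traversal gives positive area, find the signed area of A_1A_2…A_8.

251.5

Σ = (127) + (32) + (34) + (78) + (135) + (18) + (58) + (21) = 503
Signed area = Σ/2 = 251.5 (positive ⇒ counter-clockwise traversal).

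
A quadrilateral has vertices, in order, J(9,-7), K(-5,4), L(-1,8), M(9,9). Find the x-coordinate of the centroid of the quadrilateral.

151/39

Apply Gauss's area formula. First the cross-terms c_i = x_i·y_{i+1} − x_{i+1}·y_i:
  1, -36, -81, -144  ⇒  2A = -260, A = -130.
Then Σ (x_i + x_{i+1})·c_i = -3020, so x̄ = -3020 / (6·(-130)) = 151/39.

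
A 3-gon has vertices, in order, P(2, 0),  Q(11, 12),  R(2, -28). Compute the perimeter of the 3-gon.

84

|PQ| = √((9)² + (12)²) = √225 = 15
|QR| = √((-9)² + (-40)²) = √1681 = 41
|RP| = √((0)² + (28)²) = √784 = 28
Perimeter = 15 + 41 + 28 = 84.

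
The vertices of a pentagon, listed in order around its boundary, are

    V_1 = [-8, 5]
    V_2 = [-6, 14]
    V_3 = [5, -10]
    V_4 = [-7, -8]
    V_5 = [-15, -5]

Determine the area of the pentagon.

201

Σ = (-82) + (-10) + (-110) + (-85) + (-115) = -402
Area = |Σ|/2 = 201.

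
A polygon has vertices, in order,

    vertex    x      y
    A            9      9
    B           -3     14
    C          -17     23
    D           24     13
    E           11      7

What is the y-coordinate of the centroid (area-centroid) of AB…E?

566/39

Apply the shoelace (surveyor's) formula. First the cross-terms c_i = x_i·y_{i+1} − x_{i+1}·y_i:
  153, 169, -773, 25, 36  ⇒  2A = -390, A = -195.
Then Σ (y_i + y_{i+1})·c_i = -16980, so ȳ = -16980 / (6·(-195)) = 566/39.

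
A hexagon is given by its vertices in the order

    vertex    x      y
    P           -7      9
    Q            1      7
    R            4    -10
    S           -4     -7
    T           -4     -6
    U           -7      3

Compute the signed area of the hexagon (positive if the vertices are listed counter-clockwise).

-132

Apply the shoelace formula: 2A = Σ (x_i·y_{i+1} − x_{i+1}·y_i), indices taken mod 6.
P→Q: (-7)(7) − (1)(9) = -58
Q→R: (1)(-10) − (4)(7) = -38
R→S: (4)(-7) − (-4)(-10) = -68
S→T: (-4)(-6) − (-4)(-7) = -4
T→U: (-4)(3) − (-7)(-6) = -54
U→P: (-7)(9) − (-7)(3) = -42
Σ = -264
Signed area = Σ/2 = -132 (negative ⇒ clockwise traversal).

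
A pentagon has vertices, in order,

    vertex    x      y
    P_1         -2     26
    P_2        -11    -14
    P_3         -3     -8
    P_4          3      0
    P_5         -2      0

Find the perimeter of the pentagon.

92

|P_1P_2| = √((-9)² + (-40)²) = √1681 = 41
|P_2P_3| = √((8)² + (6)²) = √100 = 10
|P_3P_4| = √((6)² + (8)²) = √100 = 10
|P_4P_5| = √((-5)² + (0)²) = √25 = 5
|P_5P_1| = √((0)² + (26)²) = √676 = 26
Perimeter = 41 + 10 + 10 + 5 + 26 = 92.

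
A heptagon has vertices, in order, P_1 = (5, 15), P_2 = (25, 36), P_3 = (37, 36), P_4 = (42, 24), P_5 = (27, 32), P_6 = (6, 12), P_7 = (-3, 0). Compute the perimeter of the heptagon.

132

|P_1P_2| = √((20)² + (21)²) = √841 = 29
|P_2P_3| = √((12)² + (0)²) = √144 = 12
|P_3P_4| = √((5)² + (-12)²) = √169 = 13
|P_4P_5| = √((-15)² + (8)²) = √289 = 17
|P_5P_6| = √((-21)² + (-20)²) = √841 = 29
|P_6P_7| = √((-9)² + (-12)²) = √225 = 15
|P_7P_1| = √((8)² + (15)²) = √289 = 17
Perimeter = 29 + 12 + 13 + 17 + 29 + 15 + 17 = 132.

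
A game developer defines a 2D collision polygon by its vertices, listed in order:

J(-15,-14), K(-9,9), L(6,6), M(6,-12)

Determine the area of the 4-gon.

Cross-terms: -261, -108, -108, -264  ⇒  Σ = -741
Area = |Σ|/2 = 370.5.

370.5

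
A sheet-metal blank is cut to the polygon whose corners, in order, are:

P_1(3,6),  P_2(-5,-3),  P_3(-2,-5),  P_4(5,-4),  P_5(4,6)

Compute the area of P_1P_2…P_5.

Apply the shoelace formula: 2A = Σ (x_i·y_{i+1} − x_{i+1}·y_i), indices taken mod 5.
Σ = (21) + (19) + (33) + (46) + (6) = 125
Area = |Σ|/2 = 62.5.

62.5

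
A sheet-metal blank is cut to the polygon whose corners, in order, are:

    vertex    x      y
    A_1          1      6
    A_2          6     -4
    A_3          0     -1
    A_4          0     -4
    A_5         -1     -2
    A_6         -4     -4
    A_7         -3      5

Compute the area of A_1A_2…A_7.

Apply Gauss's area formula: 2A = Σ (x_i·y_{i+1} − x_{i+1}·y_i), indices taken mod 7.
Σ = (-40) + (-6) + (0) + (-4) + (-4) + (-32) + (-23) = -109
Area = |Σ|/2 = 54.5.

54.5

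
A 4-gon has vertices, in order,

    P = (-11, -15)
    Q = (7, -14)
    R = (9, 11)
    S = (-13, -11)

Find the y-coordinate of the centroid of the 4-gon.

Apply the shoelace (surveyor's) formula. First the cross-terms c_i = x_i·y_{i+1} − x_{i+1}·y_i:
  259, 203, 44, 74  ⇒  2A = 580, A = 290.
Then Σ (y_i + y_{i+1})·c_i = -10044, so ȳ = -10044 / (6·290) = -837/145.

-837/145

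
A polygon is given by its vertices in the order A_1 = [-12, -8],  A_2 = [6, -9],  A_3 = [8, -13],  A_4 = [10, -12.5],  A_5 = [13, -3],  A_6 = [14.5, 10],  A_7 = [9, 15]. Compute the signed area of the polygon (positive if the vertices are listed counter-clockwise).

360.75

Apply the shoelace (surveyor's) formula: 2A = Σ (x_i·y_{i+1} − x_{i+1}·y_i), indices taken mod 7.
Σ = (156) + (-6) + (30) + (132.5) + (173.5) + (127.5) + (108) = 721.5
Signed area = Σ/2 = 360.75 (positive ⇒ counter-clockwise traversal).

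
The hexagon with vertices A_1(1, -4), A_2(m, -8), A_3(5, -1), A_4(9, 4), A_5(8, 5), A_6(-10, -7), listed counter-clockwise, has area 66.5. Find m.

The doubled signed area Σ (x_i y_{i+1} − x_{i+1} y_i) is linear in m.
With m=0 it equals 115; the coefficient of m is 3 (from the two edges through A_2).
So 3·m + 115 = 2·66.5 = 133 ⇒ m = 6.

6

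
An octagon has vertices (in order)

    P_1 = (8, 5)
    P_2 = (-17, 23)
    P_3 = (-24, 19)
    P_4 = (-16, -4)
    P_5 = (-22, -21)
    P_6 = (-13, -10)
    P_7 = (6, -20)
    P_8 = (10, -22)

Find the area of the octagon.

853.5

Apply the shoelace formula: 2A = Σ (x_i·y_{i+1} − x_{i+1}·y_i), indices taken mod 8.
Σ = (269) + (229) + (400) + (248) + (-53) + (320) + (68) + (226) = 1707
Area = |Σ|/2 = 853.5.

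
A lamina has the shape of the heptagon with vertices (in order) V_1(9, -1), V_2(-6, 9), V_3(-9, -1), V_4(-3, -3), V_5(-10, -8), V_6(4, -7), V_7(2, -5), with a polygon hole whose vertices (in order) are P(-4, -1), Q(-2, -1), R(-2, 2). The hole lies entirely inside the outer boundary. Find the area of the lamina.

Outer boundary:
Σ = (75) + (87) + (24) + (-6) + (102) + (-6) + (43) = 319
Area = |Σ|/2 = 159.5.
Hole:
Apply the surveyor's formula: 2A = Σ (x_i·y_{i+1} − x_{i+1}·y_i), indices taken mod 3.
Σ = (2) + (-6) + (10) = 6
Area = |Σ|/2 = 3.
Net area = 159.5 − 3 = 156.5.

156.5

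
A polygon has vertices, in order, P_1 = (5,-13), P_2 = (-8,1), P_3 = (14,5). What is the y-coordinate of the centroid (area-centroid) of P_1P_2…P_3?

Apply Gauss's area formula. First the cross-terms c_i = x_i·y_{i+1} − x_{i+1}·y_i:
  -99, -54, -207  ⇒  2A = -360, A = -180.
Then Σ (y_i + y_{i+1})·c_i = 2520, so ȳ = 2520 / (6·(-180)) = -7/3.

-7/3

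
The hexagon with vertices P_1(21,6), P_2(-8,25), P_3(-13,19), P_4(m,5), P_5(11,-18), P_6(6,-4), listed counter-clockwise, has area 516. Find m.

-6

The doubled signed area Σ (x_i y_{i+1} − x_{i+1} y_i) is linear in m.
With m=0 it equals 810; the coefficient of m is -37 (from the two edges through P_4).
So -37·m + 810 = 2·516 = 1032 ⇒ m = -6.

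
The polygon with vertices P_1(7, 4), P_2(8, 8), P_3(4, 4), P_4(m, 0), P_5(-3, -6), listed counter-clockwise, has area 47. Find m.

-4

The doubled signed area Σ (x_i y_{i+1} − x_{i+1} y_i) is linear in m.
With m=0 it equals 54; the coefficient of m is -10 (from the two edges through P_4).
So -10·m + 54 = 2·47 = 94 ⇒ m = -4.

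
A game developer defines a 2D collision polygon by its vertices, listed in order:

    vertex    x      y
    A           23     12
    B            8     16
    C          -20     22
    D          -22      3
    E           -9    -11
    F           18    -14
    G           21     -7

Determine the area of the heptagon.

1183

Apply the shoelace (surveyor's) formula: 2A = Σ (x_i·y_{i+1} − x_{i+1}·y_i), indices taken mod 7.
Cross-terms: 272, 496, 424, 269, 324, 168, 413  ⇒  Σ = 2366
Area = |Σ|/2 = 1183.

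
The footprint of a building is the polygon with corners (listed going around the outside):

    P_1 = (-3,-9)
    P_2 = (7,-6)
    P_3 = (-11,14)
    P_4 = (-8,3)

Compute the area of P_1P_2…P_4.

Apply the surveyor's formula: 2A = Σ (x_i·y_{i+1} − x_{i+1}·y_i), indices taken mod 4.
Σ = (81) + (32) + (79) + (81) = 273
Area = |Σ|/2 = 136.5.

136.5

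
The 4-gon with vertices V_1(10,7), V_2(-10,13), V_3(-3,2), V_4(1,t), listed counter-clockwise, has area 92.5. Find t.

The doubled signed area Σ (x_i y_{i+1} − x_{i+1} y_i) is linear in t.
With t=0 it equals 224; the coefficient of t is -13 (from the two edges through V_4).
So -13·t + 224 = 2·92.5 = 185 ⇒ t = 3.

3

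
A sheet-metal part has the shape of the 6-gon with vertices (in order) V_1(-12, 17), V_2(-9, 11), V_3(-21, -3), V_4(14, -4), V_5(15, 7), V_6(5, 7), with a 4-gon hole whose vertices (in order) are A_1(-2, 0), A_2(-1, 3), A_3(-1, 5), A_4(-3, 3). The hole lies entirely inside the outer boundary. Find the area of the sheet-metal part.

Outer boundary:
Apply the shoelace formula: 2A = Σ (x_i·y_{i+1} − x_{i+1}·y_i), indices taken mod 6.
Σ = (21) + (258) + (126) + (158) + (70) + (169) = 802
Area = |Σ|/2 = 401.
Hole:
Apply the surveyor's formula: 2A = Σ (x_i·y_{i+1} − x_{i+1}·y_i), indices taken mod 4.
Σ = (-6) + (-2) + (12) + (6) = 10
Area = |Σ|/2 = 5.
Net area = 401 − 5 = 396.

396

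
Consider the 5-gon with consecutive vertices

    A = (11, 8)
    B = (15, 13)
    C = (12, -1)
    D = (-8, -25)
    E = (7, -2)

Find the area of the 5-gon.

Apply Gauss's area formula: 2A = Σ (x_i·y_{i+1} − x_{i+1}·y_i), indices taken mod 5.
A→B: (11)(13) − (15)(8) = 23
B→C: (15)(-1) − (12)(13) = -171
C→D: (12)(-25) − (-8)(-1) = -308
D→E: (-8)(-2) − (7)(-25) = 191
E→A: (7)(8) − (11)(-2) = 78
Σ = -187
Area = |Σ|/2 = 93.5.

93.5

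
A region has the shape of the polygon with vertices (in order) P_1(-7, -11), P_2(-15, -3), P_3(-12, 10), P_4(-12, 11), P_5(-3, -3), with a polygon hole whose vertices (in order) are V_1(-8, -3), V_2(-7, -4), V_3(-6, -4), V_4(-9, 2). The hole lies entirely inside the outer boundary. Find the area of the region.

Outer boundary:
P_1→P_2: (-7)(-3) − (-15)(-11) = -144
P_2→P_3: (-15)(10) − (-12)(-3) = -186
P_3→P_4: (-12)(11) − (-12)(10) = -12
P_4→P_5: (-12)(-3) − (-3)(11) = 69
P_5→P_1: (-3)(-11) − (-7)(-3) = 12
Σ = -261
Area = |Σ|/2 = 130.5.
Hole:
Apply the shoelace formula: 2A = Σ (x_i·y_{i+1} − x_{i+1}·y_i), indices taken mod 4.
Cross-terms: 11, 4, -48, 43  ⇒  Σ = 10
Area = |Σ|/2 = 5.
Net area = 130.5 − 5 = 125.5.

125.5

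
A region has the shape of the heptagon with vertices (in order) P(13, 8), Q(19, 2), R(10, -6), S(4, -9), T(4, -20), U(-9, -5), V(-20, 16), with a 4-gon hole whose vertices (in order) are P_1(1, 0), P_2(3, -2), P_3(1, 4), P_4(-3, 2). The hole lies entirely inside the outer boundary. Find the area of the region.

Outer boundary:
Σ = (-126) + (-134) + (-66) + (-44) + (-200) + (-244) + (-368) = -1182
Area = |Σ|/2 = 591.
Hole:
Apply the shoelace (surveyor's) formula: 2A = Σ (x_i·y_{i+1} − x_{i+1}·y_i), indices taken mod 4.
P_1→P_2: (1)(-2) − (3)(0) = -2
P_2→P_3: (3)(4) − (1)(-2) = 14
P_3→P_4: (1)(2) − (-3)(4) = 14
P_4→P_1: (-3)(0) − (1)(2) = -2
Σ = 24
Area = |Σ|/2 = 12.
Net area = 591 − 12 = 579.

579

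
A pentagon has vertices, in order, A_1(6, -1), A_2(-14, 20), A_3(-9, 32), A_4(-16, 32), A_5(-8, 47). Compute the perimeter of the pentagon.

|A_1A_2| = √((-20)² + (21)²) = √841 = 29
|A_2A_3| = √((5)² + (12)²) = √169 = 13
|A_3A_4| = √((-7)² + (0)²) = √49 = 7
|A_4A_5| = √((8)² + (15)²) = √289 = 17
|A_5A_1| = √((14)² + (-48)²) = √2500 = 50
Perimeter = 29 + 13 + 7 + 17 + 50 = 116.

116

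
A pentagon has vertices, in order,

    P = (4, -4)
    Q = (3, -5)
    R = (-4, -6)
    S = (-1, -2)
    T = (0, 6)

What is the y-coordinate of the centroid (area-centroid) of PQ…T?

Apply the shoelace (surveyor's) formula. First the cross-terms c_i = x_i·y_{i+1} − x_{i+1}·y_i:
  -8, -38, 2, -6, -24  ⇒  2A = -74, A = -37.
Then Σ (y_i + y_{i+1})·c_i = 402, so ȳ = 402 / (6·(-37)) = -67/37.

-67/37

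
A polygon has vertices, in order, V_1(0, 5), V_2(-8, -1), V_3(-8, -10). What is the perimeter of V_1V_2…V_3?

36

|V_1V_2| = √((-8)² + (-6)²) = √100 = 10
|V_2V_3| = √((0)² + (-9)²) = √81 = 9
|V_3V_1| = √((8)² + (15)²) = √289 = 17
Perimeter = 10 + 9 + 17 = 36.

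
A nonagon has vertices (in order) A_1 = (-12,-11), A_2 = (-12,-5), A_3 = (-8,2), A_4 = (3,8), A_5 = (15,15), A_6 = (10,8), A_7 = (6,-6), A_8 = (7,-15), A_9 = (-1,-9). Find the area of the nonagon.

Apply the surveyor's formula: 2A = Σ (x_i·y_{i+1} − x_{i+1}·y_i), indices taken mod 9.
Σ = (-72) + (-64) + (-70) + (-75) + (-30) + (-108) + (-48) + (-78) + (-97) = -642
Area = |Σ|/2 = 321.

321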